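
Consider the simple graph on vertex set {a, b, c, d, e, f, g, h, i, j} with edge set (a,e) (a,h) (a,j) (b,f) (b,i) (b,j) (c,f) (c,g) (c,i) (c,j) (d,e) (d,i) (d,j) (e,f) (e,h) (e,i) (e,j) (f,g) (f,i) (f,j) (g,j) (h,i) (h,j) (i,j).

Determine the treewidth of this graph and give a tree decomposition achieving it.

Every bag has size at most 4, so the width is 4 − 1 = 3 and tw(G) ≤ 3. On the other hand G contains the 4-clique {c, f, g, j}. A clique must lie in a single bag of any decomposition, so no decomposition can have width below 3. The upper and lower bounds meet at 3, so that is the treewidth.

Treewidth 3.
Bags: B1 = {d, e, i, j}  B2 = {e, f, i, j}  B3 = {b, f, i, j}  B4 = {c, f, i, j}  B5 = {e, h, i, j}  B6 = {c, f, g, j}  B7 = {a, e, h, j}
Tree: B1–B2, B2–B3, B3–B4, B2–B5, B4–B6, B5–B7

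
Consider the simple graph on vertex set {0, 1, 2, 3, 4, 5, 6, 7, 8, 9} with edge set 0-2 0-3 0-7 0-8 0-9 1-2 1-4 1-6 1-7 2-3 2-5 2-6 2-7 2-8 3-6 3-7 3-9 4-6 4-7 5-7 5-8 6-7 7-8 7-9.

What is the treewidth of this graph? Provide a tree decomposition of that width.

Treewidth 3.
One such decomposition:
Bags: B1 = {0, 2, 7, 8}  B2 = {0, 2, 3, 7}  B3 = {0, 3, 7, 9}  B4 = {2, 3, 6, 7}  B5 = {1, 2, 6, 7}  B6 = {1, 4, 6, 7}  B7 = {2, 5, 7, 8}
Tree: B1–B2, B2–B3, B2–B4, B4–B5, B5–B6, B1–B7

Every bag has size at most 4, so the width is 4 − 1 = 3 and tw(G) ≤ 3. On the other hand G contains the 4-clique {0, 3, 7, 9}. A clique must lie in a single bag of any decomposition, so no decomposition can have width below 3. The upper and lower bounds meet at 3, so that is the treewidth.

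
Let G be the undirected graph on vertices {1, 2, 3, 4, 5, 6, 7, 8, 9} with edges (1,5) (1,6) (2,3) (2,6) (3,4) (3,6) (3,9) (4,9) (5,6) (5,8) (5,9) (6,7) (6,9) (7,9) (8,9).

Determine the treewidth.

A width-2 tree decomposition is:
Bags: B1 = {3, 6, 9}  B2 = {5, 6, 9}  B3 = {6, 7, 9}  B4 = {3, 4, 9}  B5 = {2, 3, 6}  B6 = {1, 5, 6}  B7 = {5, 8, 9}
Tree: B1–B2, B1–B3, B1–B4, B1–B5, B2–B6, B2–B7
Each bag holds 3 vertices, so the decomposition has width 2, which upper-bounds the treewidth. On the other hand G contains the 3-clique {5, 8, 9}. A clique must lie in a single bag of any decomposition, so no decomposition can have width below 2. Combining the bounds, tw(G) = 2.

2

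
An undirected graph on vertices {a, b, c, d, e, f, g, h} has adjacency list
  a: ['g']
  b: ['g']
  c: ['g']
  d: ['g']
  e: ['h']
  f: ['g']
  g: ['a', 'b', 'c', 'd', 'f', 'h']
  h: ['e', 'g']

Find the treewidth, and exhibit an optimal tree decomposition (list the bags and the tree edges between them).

Treewidth 1.
One optimal decomposition is:
Bags: B1 = {d, g}  B2 = {g, h}  B3 = {b, g}  B4 = {e, h}  B5 = {c, g}  B6 = {f, g}  B7 = {a, g}
Tree: B1–B2, B1–B3, B2–B4, B3–B5, B2–B6, B1–B7

The largest bag has 2 vertices, giving width 1; this decomposition certifies tw(G) ≤ 1. Any graph with an edge has treewidth ≥ 1, and G has the edge d–g. Hence tw(G) = 1 exactly.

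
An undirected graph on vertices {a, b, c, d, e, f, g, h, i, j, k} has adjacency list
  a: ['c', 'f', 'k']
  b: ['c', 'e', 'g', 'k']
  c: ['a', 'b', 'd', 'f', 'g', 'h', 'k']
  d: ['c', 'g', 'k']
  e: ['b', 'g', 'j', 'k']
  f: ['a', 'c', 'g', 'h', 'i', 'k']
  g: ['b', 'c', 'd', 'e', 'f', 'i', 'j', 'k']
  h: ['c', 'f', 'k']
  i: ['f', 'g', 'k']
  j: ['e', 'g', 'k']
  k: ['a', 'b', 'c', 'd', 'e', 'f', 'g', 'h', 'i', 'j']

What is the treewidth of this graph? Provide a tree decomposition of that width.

Treewidth 3.
Bags: B1 = {b, c, g, k}  B2 = {b, e, g, k}  B3 = {c, f, g, k}  B4 = {a, c, f, k}  B5 = {c, d, g, k}  B6 = {e, g, j, k}  B7 = {c, f, h, k}  B8 = {f, g, i, k}
Tree: B1–B2, B1–B3, B3–B4, B1–B5, B2–B6, B3–B7, B3–B8

Each bag holds 4 vertices, so the decomposition has width 3, which upper-bounds the treewidth. For the lower bound, the 4 vertices {e, g, j, k} are pairwise adjacent, and any tree decomposition puts a clique entirely inside one bag — forcing width ≥ 3. The upper and lower bounds meet at 3, so that is the treewidth.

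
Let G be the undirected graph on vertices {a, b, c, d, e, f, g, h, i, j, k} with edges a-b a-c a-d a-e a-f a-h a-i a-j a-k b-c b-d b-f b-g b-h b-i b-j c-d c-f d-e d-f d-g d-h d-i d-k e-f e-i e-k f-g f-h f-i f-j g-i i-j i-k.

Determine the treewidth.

A width-4 tree decomposition is:
Bags: B1 = {a, b, d, f, i}  B2 = {a, d, e, f, i}  B3 = {a, b, f, i, j}  B4 = {b, d, f, g, i}  B5 = {a, d, e, i, k}  B6 = {a, b, c, d, f}  B7 = {a, b, d, f, h}
Tree: B1–B2, B1–B3, B1–B4, B2–B5, B1–B6, B6–B7
Every bag has size at most 5, so the width is 5 − 1 = 4 and tw(G) ≤ 4. On the other hand G contains the 5-clique {a, d, e, f, i}. A clique must lie in a single bag of any decomposition, so no decomposition can have width below 4. Hence tw(G) = 4 exactly.

4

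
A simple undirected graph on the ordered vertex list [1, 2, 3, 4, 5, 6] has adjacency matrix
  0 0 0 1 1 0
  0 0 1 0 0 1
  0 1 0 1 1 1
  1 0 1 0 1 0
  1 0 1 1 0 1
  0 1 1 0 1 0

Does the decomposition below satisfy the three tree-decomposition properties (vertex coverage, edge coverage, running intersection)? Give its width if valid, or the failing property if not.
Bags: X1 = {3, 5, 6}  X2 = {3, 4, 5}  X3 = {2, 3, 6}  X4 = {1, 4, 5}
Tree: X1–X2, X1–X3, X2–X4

Checking the three conditions: (i) the bags cover all of {1, 2, 3, 4, 5, 6}; (ii) for each edge, some bag contains both endpoints; (iii) the bags containing any fixed vertex form a subtree. All hold, so the decomposition is valid with width 3 − 1 = 2.

Yes; width 2.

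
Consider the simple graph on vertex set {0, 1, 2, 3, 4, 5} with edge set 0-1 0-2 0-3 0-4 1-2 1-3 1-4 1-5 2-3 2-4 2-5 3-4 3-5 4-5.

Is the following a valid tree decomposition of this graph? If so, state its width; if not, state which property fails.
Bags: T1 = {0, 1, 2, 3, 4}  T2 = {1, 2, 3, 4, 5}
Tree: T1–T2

Every vertex of G appears in some bag (union = {0, 1, 2, 3, 4, 5}); every edge is covered by a bag; and for each vertex v the set of bags containing v is connected in the bag tree. The decomposition is therefore valid. The largest bag has 5 vertices, so the width is 4.

Yes; width 4.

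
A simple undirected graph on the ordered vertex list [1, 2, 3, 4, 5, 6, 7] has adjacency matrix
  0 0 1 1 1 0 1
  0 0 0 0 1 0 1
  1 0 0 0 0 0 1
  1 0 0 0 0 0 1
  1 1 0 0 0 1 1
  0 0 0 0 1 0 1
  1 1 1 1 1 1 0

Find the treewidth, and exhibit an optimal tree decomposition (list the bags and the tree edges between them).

Treewidth 2.
One optimal decomposition is:
Bags: B1 = {5, 6, 7}  B2 = {1, 5, 7}  B3 = {2, 5, 7}  B4 = {1, 4, 7}  B5 = {1, 3, 7}
Tree: B1–B2, B2–B3, B2–B4, B2–B5

Every bag has size at most 3, so the width is 3 − 1 = 2 and tw(G) ≤ 2. Conversely, {1, 3, 7} is a clique of size 3, and the vertices of any clique must share a bag in every tree decomposition; so some bag has ≥ 3 vertices and tw(G) ≥ 2. Therefore the treewidth is 2.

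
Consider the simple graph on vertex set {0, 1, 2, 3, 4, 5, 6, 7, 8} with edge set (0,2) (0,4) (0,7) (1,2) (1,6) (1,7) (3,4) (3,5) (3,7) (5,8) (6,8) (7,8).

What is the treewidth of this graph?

3

A width-3 tree decomposition is:
Bags: B1 = {0, 3, 4, 5}  B2 = {0, 3, 5, 7}  B3 = {0, 5, 7, 8}  B4 = {0, 2, 7, 8}  B5 = {1, 2, 7, 8}  B6 = {1, 2, 6, 8}
Tree: B1–B2, B2–B3, B3–B4, B4–B5, B5–B6
The largest bag has 4 vertices, giving width 3; this decomposition certifies tw(G) ≤ 3. For the lower bound: the 4 vertex sets {3,4,5}, {0}, {7}, {1,2,6,8} are disjoint, each induces a connected subgraph, and every pair is joined by at least one edge of G. Contracting each set to a single vertex therefore yields K_{4} as a minor, and since treewidth is minor-monotone, tw(G) ≥ tw(K_{4}) = 3. Hence tw(G) = 3 exactly.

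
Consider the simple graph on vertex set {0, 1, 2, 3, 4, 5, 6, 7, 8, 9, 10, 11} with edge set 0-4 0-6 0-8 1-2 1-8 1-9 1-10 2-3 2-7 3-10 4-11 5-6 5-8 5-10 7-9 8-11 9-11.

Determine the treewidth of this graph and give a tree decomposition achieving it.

Treewidth 3.
One optimal decomposition is:
Bags: B1 = {0, 4, 6, 11}  B2 = {0, 6, 8, 11}  B3 = {5, 6, 8, 11}  B4 = {5, 8, 9, 11}  B5 = {1, 5, 8, 9}  B6 = {1, 5, 9, 10}  B7 = {1, 7, 9, 10}  B8 = {1, 2, 7, 10}  B9 = {2, 3, 7, 10}
Tree: B1–B2, B2–B3, B3–B4, B4–B5, B5–B6, B6–B7, B7–B8, B8–B9

Each bag holds 4 vertices, so the decomposition has width 3, which upper-bounds the treewidth. For the lower bound: the 4 vertex sets {0,4,6}, {11}, {8}, {1,5,9,10} are disjoint, each induces a connected subgraph, and every pair is joined by at least one edge of G. Contracting each set to a single vertex therefore yields K_{4} as a minor, and since treewidth is minor-monotone, tw(G) ≥ tw(K_{4}) = 3. Combining the bounds, tw(G) = 3.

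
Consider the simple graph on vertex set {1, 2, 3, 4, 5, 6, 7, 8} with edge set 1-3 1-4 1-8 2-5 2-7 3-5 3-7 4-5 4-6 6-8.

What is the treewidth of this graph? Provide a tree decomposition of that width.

Every bag has size at most 3, so the width is 3 − 1 = 2 and tw(G) ≤ 2. Since 7–2–5–3–7 is a cycle in G, G is not acyclic. Forests are exactly the graphs of treewidth ≤ 1, so tw(G) ≥ 2. The upper and lower bounds meet at 2, so that is the treewidth.

Treewidth 2.
One optimal decomposition is:
Bags: B1 = {2, 3, 7}  B2 = {2, 3, 5}  B3 = {1, 3, 5}  B4 = {1, 4, 5}  B5 = {1, 4, 8}  B6 = {4, 6, 8}
Tree: B1–B2, B2–B3, B3–B4, B4–B5, B5–B6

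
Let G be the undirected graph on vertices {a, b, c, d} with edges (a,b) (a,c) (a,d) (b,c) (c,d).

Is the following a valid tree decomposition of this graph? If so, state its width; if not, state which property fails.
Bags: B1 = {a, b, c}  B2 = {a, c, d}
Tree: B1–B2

Yes; width 2.

Vertex coverage: the bags together contain {a, b, c, d}, the full vertex set. Edge coverage: each edge of G has both endpoints in at least one bag. Running intersection: for every vertex, the bags containing it form a connected subtree. All three properties hold, so this is a valid tree decomposition of width max|bag| − 1 = 2, and hence tw(G) ≤ 2.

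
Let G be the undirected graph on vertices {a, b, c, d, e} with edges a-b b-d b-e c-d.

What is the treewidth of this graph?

1

A width-1 tree decomposition is:
Bags: B1 = {b, d}  B2 = {a, b}  B3 = {c, d}  B4 = {b, e}
Tree: B1–B2, B1–B3, B1–B4
Every bag has size at most 2, so the width is 2 − 1 = 1 and tw(G) ≤ 1. Any graph with an edge has treewidth ≥ 1, and G has the edge d–b. Combining the bounds, tw(G) = 1.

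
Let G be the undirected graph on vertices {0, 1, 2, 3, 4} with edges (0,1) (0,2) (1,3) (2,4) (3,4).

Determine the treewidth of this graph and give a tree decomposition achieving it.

Every bag has size at most 3, so the width is 3 − 1 = 2 and tw(G) ≤ 2. The edges 2–0–1–3–4–2 form a cycle, so G is not a tree and its treewidth is at least 2. The upper and lower bounds meet at 2, so that is the treewidth.

Treewidth 2.
One such decomposition:
Bags: B1 = {0, 1, 2}  B2 = {1, 2, 3}  B3 = {2, 3, 4}
Tree: B1–B2, B2–B3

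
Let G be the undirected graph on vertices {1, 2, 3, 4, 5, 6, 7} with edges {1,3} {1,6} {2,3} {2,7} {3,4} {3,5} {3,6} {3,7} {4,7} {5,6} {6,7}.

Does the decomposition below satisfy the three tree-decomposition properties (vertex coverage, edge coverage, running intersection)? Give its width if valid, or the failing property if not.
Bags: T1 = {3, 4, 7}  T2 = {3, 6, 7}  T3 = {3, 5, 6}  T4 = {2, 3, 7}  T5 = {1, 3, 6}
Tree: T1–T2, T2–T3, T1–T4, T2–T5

Every vertex of G appears in some bag (union = {1, 2, 3, 4, 5, 6, 7}); every edge is covered by a bag; and for each vertex v the set of bags containing v is connected in the bag tree. The decomposition is therefore valid. The largest bag has 3 vertices, so the width is 2.

Yes; width 2.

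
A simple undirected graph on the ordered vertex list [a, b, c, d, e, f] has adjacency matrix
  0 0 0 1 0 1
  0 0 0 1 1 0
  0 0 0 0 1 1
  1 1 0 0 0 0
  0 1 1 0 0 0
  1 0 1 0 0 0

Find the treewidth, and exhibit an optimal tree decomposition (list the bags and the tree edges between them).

Treewidth 2.
One such decomposition:
Bags: B1 = {a, d, f}  B2 = {c, d, f}  B3 = {c, d, e}  B4 = {b, d, e}
Tree: B1–B2, B2–B3, B3–B4

The largest bag has 3 vertices, giving width 2; this decomposition certifies tw(G) ≤ 2. Since d–a–f–c–e–b–d is a cycle in G, G is not acyclic. Forests are exactly the graphs of treewidth ≤ 1, so tw(G) ≥ 2. Hence tw(G) = 2 exactly.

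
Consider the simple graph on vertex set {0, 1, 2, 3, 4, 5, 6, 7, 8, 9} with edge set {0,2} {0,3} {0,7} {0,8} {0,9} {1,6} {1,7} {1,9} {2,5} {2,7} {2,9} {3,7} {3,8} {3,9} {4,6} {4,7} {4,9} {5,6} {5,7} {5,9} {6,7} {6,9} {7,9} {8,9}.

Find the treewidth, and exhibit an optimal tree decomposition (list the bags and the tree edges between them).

Each bag holds 4 vertices, so the decomposition has width 3, which upper-bounds the treewidth. Conversely, {0, 3, 8, 9} is a clique of size 4, and the vertices of any clique must share a bag in every tree decomposition; so some bag has ≥ 4 vertices and tw(G) ≥ 3. Therefore the treewidth is 3.

Treewidth 3.
Bags: B1 = {0, 3, 7, 9}  B2 = {0, 2, 7, 9}  B3 = {2, 5, 7, 9}  B4 = {5, 6, 7, 9}  B5 = {4, 6, 7, 9}  B6 = {1, 6, 7, 9}  B7 = {0, 3, 8, 9}
Tree: B1–B2, B2–B3, B3–B4, B4–B5, B5–B6, B1–B7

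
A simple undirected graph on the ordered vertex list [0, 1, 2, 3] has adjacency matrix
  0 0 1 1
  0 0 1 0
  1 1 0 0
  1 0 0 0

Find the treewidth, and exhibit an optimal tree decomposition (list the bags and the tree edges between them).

Each bag holds 2 vertices, so the decomposition has width 1, which upper-bounds the treewidth. G has an edge, so its treewidth is at least 1. Therefore the treewidth is 1.

Treewidth 1.
One such decomposition:
Bags: B1 = {0, 3}  B2 = {0, 2}  B3 = {1, 2}
Tree: B1–B2, B2–B3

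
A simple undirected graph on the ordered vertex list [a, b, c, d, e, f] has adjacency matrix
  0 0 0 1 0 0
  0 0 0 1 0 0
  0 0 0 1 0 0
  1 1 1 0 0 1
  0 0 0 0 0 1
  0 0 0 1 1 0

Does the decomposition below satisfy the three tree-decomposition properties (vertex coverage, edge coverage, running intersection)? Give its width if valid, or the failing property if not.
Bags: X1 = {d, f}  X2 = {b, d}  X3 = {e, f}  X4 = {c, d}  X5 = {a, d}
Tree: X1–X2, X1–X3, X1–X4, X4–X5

Yes; width 1.

Checking the three conditions: (i) the bags cover all of {a, b, c, d, e, f}; (ii) for each edge, some bag contains both endpoints; (iii) the bags containing any fixed vertex form a subtree. All hold, so the decomposition is valid with width 2 − 1 = 1.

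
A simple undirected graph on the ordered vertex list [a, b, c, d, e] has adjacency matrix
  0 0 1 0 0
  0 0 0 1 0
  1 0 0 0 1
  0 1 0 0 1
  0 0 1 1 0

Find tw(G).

1

A width-1 tree decomposition is:
Bags: B1 = {b, d}  B2 = {d, e}  B3 = {c, e}  B4 = {a, c}
Tree: B1–B2, B2–B3, B3–B4
Every bag has size at most 2, so the width is 2 − 1 = 1 and tw(G) ≤ 1. Any graph with an edge has treewidth ≥ 1, and G has the edge b–d. Therefore the treewidth is 1.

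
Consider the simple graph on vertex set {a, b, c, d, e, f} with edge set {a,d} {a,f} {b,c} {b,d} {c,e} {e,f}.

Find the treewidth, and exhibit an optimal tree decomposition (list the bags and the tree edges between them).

Each bag holds 3 vertices, so the decomposition has width 2, which upper-bounds the treewidth. For the lower bound, G contains the cycle c–b–d–a–f–e–c, so G is not a forest; only forests have treewidth ≤ 1, hence tw(G) ≥ 2. Hence tw(G) = 2 exactly.

Treewidth 2.
Bags: B1 = {b, c, d}  B2 = {a, c, d}  B3 = {a, c, f}  B4 = {c, e, f}
Tree: B1–B2, B2–B3, B3–B4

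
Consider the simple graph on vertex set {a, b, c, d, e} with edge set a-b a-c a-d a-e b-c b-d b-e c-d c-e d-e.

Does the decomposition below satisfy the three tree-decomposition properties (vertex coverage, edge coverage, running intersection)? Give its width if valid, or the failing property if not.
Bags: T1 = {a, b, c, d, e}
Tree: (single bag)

Checking the three conditions: (i) the bags cover all of {a, b, c, d, e}; (ii) for each edge, some bag contains both endpoints; (iii) the bags containing any fixed vertex form a subtree. All hold, so the decomposition is valid with width 5 − 1 = 4.

Yes; width 4.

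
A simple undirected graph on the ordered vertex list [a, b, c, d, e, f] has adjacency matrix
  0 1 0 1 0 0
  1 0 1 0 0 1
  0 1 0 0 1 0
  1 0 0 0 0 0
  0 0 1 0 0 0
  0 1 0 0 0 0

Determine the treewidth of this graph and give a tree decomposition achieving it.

Treewidth 1.
Bags: B1 = {b, c}  B2 = {a, b}  B3 = {b, f}  B4 = {a, d}  B5 = {c, e}
Tree: B1–B2, B2–B3, B2–B4, B1–B5

Each bag holds 2 vertices, so the decomposition has width 1, which upper-bounds the treewidth. G has an edge, so its treewidth is at least 1. The upper and lower bounds meet at 1, so that is the treewidth.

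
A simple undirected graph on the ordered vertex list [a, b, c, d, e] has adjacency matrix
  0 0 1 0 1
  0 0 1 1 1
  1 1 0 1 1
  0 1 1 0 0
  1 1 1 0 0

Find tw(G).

A width-2 tree decomposition is:
Bags: B1 = {b, c, d}  B2 = {b, c, e}  B3 = {a, c, e}
Tree: B1–B2, B2–B3
Every bag has size at most 3, so the width is 3 − 1 = 2 and tw(G) ≤ 2. On the other hand G contains the 3-clique {b, c, d}. A clique must lie in a single bag of any decomposition, so no decomposition can have width below 2. Combining the bounds, tw(G) = 2.

2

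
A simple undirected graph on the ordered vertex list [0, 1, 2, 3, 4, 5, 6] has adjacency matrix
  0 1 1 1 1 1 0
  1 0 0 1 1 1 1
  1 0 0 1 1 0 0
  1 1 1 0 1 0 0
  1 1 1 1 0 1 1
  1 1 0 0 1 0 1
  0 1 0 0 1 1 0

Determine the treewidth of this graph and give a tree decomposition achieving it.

Treewidth 3.
One such decomposition:
Bags: B1 = {0, 1, 4, 5}  B2 = {0, 1, 3, 4}  B3 = {0, 2, 3, 4}  B4 = {1, 4, 5, 6}
Tree: B1–B2, B2–B3, B1–B4

Each bag holds 4 vertices, so the decomposition has width 3, which upper-bounds the treewidth. For the lower bound, the 4 vertices {0, 1, 3, 4} are pairwise adjacent, and any tree decomposition puts a clique entirely inside one bag — forcing width ≥ 3. Therefore the treewidth is 3.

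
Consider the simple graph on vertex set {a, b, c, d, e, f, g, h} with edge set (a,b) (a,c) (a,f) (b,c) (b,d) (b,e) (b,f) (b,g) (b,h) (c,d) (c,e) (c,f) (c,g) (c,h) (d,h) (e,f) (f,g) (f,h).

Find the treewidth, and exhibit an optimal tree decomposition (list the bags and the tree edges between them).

Treewidth 3.
One such decomposition:
Bags: B1 = {b, c, d, h}  B2 = {b, c, f, h}  B3 = {a, b, c, f}  B4 = {b, c, e, f}  B5 = {b, c, f, g}
Tree: B1–B2, B2–B3, B3–B4, B2–B5

Every bag has size at most 4, so the width is 4 − 1 = 3 and tw(G) ≤ 3. For the lower bound, the 4 vertices {b, c, d, h} are pairwise adjacent, and any tree decomposition puts a clique entirely inside one bag — forcing width ≥ 3. The upper and lower bounds meet at 3, so that is the treewidth.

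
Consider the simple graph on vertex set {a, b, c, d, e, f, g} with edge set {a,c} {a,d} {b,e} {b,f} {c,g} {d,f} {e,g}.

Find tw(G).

A width-2 tree decomposition is:
Bags: B1 = {b, e, g}  B2 = {b, c, g}  B3 = {a, b, c}  B4 = {a, b, d}  B5 = {b, d, f}
Tree: B1–B2, B2–B3, B3–B4, B4–B5
The largest bag has 3 vertices, giving width 2; this decomposition certifies tw(G) ≤ 2. For the lower bound, G contains the cycle b–e–g–c–a–d–f–b, so G is not a forest; only forests have treewidth ≤ 1, hence tw(G) ≥ 2. The upper and lower bounds meet at 2, so that is the treewidth.

2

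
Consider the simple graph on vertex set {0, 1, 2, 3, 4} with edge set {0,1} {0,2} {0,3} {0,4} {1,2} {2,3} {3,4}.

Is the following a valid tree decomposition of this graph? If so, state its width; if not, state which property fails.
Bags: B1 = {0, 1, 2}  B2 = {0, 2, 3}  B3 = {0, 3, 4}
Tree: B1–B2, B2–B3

Every vertex of G appears in some bag (union = {0, 1, 2, 3, 4}); every edge is covered by a bag; and for each vertex v the set of bags containing v is connected in the bag tree. The decomposition is therefore valid. The largest bag has 3 vertices, so the width is 2.

Yes; width 2.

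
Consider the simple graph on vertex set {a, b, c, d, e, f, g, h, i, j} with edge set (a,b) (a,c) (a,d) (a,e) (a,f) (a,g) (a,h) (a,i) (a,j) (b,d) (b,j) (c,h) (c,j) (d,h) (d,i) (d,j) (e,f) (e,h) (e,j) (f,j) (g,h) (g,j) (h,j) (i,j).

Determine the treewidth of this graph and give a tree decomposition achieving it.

Every bag has size at most 4, so the width is 4 − 1 = 3 and tw(G) ≤ 3. Conversely, {a, d, h, j} is a clique of size 4, and the vertices of any clique must share a bag in every tree decomposition; so some bag has ≥ 4 vertices and tw(G) ≥ 3. The upper and lower bounds meet at 3, so that is the treewidth.

Treewidth 3.
Bags: B1 = {a, d, h, j}  B2 = {a, c, h, j}  B3 = {a, e, h, j}  B4 = {a, g, h, j}  B5 = {a, d, i, j}  B6 = {a, e, f, j}  B7 = {a, b, d, j}
Tree: B1–B2, B2–B3, B3–B4, B1–B5, B3–B6, B1–B7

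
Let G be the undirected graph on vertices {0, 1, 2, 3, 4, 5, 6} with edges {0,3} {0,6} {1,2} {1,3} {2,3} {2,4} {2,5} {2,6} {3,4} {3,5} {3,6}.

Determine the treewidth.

2

A width-2 tree decomposition is:
Bags: B1 = {2, 3, 5}  B2 = {2, 3, 6}  B3 = {1, 2, 3}  B4 = {2, 3, 4}  B5 = {0, 3, 6}
Tree: B1–B2, B1–B3, B2–B4, B2–B5
The largest bag has 3 vertices, giving width 2; this decomposition certifies tw(G) ≤ 2. On the other hand G contains the 3-clique {0, 3, 6}. A clique must lie in a single bag of any decomposition, so no decomposition can have width below 2. Hence tw(G) = 2 exactly.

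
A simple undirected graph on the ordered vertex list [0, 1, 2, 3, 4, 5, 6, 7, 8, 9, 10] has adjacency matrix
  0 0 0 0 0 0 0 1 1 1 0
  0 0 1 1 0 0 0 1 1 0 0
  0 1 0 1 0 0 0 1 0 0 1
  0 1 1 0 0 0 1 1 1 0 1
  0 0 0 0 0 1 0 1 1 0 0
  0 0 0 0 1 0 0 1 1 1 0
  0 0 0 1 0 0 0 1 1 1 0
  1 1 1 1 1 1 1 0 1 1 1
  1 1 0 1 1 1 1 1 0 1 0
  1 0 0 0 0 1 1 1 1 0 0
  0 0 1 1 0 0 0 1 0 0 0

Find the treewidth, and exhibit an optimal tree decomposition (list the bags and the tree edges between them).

Treewidth 3.
One such decomposition:
Bags: B1 = {6, 7, 8, 9}  B2 = {5, 7, 8, 9}  B3 = {0, 7, 8, 9}  B4 = {3, 6, 7, 8}  B5 = {1, 3, 7, 8}  B6 = {1, 2, 3, 7}  B7 = {2, 3, 7, 10}  B8 = {4, 5, 7, 8}
Tree: B1–B2, B2–B3, B1–B4, B4–B5, B5–B6, B6–B7, B2–B8

Each bag holds 4 vertices, so the decomposition has width 3, which upper-bounds the treewidth. Conversely, {1, 3, 7, 8} is a clique of size 4, and the vertices of any clique must share a bag in every tree decomposition; so some bag has ≥ 4 vertices and tw(G) ≥ 3. The upper and lower bounds meet at 3, so that is the treewidth.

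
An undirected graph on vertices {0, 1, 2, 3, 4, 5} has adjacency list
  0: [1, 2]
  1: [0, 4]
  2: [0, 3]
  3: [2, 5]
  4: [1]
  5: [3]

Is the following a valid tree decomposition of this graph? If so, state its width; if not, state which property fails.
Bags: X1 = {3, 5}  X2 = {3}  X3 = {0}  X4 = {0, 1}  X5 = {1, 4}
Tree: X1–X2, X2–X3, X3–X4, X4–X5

A tree decomposition must satisfy three properties: every vertex lies in some bag; for every edge, both endpoints lie together in some bag; and for every vertex, the bags containing it form a connected subtree. Here vertex 2 appears in no bag, so the decomposition is invalid.

No — vertex 2 appears in no bag.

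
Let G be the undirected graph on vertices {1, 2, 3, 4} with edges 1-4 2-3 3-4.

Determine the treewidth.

1

A width-1 tree decomposition is:
Bags: B1 = {1, 4}  B2 = {3, 4}  B3 = {2, 3}
Tree: B1–B2, B2–B3
Every bag has size at most 2, so the width is 2 − 1 = 1 and tw(G) ≤ 1. G has an edge, so its treewidth is at least 1. Hence tw(G) = 1 exactly.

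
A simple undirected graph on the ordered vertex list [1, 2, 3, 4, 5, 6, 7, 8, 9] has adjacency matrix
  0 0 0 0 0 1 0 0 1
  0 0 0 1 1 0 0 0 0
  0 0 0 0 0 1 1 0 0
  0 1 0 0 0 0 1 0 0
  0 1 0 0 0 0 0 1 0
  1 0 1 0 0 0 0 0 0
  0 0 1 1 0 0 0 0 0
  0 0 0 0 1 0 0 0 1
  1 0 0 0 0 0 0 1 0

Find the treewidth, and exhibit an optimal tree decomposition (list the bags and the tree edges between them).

The largest bag has 3 vertices, giving width 2; this decomposition certifies tw(G) ≤ 2. The edges 9–8–5–2–4–7–3–6–1–9 form a cycle, so G is not a tree and its treewidth is at least 2. The upper and lower bounds meet at 2, so that is the treewidth.

Treewidth 2.
One such decomposition:
Bags: B1 = {5, 8, 9}  B2 = {2, 5, 9}  B3 = {2, 4, 9}  B4 = {4, 7, 9}  B5 = {3, 7, 9}  B6 = {3, 6, 9}  B7 = {1, 6, 9}
Tree: B1–B2, B2–B3, B3–B4, B4–B5, B5–B6, B6–B7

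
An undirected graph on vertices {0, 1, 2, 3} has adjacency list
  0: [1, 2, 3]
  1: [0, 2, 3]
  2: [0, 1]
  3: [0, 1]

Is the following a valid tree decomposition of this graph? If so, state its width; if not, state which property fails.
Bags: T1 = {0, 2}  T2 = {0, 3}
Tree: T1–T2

No — vertex 1 appears in no bag.

A tree decomposition must satisfy three properties: every vertex lies in some bag; for every edge, both endpoints lie together in some bag; and for every vertex, the bags containing it form a connected subtree. Here vertex 1 appears in no bag, so the decomposition is invalid.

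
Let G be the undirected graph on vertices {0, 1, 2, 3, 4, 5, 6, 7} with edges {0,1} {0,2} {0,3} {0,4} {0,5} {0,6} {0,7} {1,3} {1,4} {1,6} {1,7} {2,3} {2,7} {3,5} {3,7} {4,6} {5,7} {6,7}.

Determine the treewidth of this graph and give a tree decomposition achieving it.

Every bag has size at most 4, so the width is 4 − 1 = 3 and tw(G) ≤ 3. On the other hand G contains the 4-clique {0, 1, 4, 6}. A clique must lie in a single bag of any decomposition, so no decomposition can have width below 3. Combining the bounds, tw(G) = 3.

Treewidth 3.
Bags: B1 = {0, 1, 6, 7}  B2 = {0, 1, 3, 7}  B3 = {0, 2, 3, 7}  B4 = {0, 1, 4, 6}  B5 = {0, 3, 5, 7}
Tree: B1–B2, B2–B3, B1–B4, B2–B5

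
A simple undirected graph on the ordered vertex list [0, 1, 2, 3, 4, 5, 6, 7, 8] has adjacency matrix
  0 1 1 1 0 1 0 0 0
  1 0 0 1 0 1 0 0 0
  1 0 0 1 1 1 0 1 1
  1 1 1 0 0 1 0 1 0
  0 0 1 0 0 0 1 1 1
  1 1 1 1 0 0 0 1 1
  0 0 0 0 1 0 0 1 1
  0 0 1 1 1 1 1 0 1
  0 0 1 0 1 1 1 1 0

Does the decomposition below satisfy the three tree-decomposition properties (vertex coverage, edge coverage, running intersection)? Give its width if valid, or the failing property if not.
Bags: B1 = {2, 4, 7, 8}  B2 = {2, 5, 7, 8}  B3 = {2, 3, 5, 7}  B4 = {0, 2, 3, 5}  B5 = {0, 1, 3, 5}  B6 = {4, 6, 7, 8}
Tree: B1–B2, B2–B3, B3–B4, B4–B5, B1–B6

Checking the three conditions: (i) the bags cover all of {0, 1, 2, 3, 4, 5, 6, 7, 8}; (ii) for each edge, some bag contains both endpoints; (iii) the bags containing any fixed vertex form a subtree. All hold, so the decomposition is valid with width 4 − 1 = 3.

Yes; width 3.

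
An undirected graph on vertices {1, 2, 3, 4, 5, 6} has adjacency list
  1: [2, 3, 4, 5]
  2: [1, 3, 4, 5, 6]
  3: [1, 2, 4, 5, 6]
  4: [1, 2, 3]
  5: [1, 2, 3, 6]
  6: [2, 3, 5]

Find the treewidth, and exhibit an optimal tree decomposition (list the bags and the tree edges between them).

Each bag holds 4 vertices, so the decomposition has width 3, which upper-bounds the treewidth. On the other hand G contains the 4-clique {1, 2, 3, 4}. A clique must lie in a single bag of any decomposition, so no decomposition can have width below 3. Therefore the treewidth is 3.

Treewidth 3.
One optimal decomposition is:
Bags: B1 = {1, 2, 3, 4}  B2 = {1, 2, 3, 5}  B3 = {2, 3, 5, 6}
Tree: B1–B2, B2–B3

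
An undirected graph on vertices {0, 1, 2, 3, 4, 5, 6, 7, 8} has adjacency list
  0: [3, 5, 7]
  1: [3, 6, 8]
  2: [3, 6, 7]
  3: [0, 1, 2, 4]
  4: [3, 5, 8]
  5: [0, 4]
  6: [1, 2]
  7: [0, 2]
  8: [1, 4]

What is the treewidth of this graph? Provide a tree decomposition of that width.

Treewidth 3.
One such decomposition:
Bags: B1 = {0, 2, 5, 7}  B2 = {0, 2, 3, 5}  B3 = {2, 3, 4, 5}  B4 = {2, 3, 4, 6}  B5 = {1, 3, 4, 6}  B6 = {1, 4, 6, 8}
Tree: B1–B2, B2–B3, B3–B4, B4–B5, B5–B6

Each bag holds 4 vertices, so the decomposition has width 3, which upper-bounds the treewidth. For the lower bound: the 4 vertex sets {0,5,7}, {2}, {3}, {1,4,6,8} are disjoint, each induces a connected subgraph, and every pair is joined by at least one edge of G. Contracting each set to a single vertex therefore yields K_{4} as a minor, and since treewidth is minor-monotone, tw(G) ≥ tw(K_{4}) = 3. The upper and lower bounds meet at 3, so that is the treewidth.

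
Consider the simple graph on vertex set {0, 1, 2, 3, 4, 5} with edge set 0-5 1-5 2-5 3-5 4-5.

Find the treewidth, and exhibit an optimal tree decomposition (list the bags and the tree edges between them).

The largest bag has 2 vertices, giving width 1; this decomposition certifies tw(G) ≤ 1. Any graph with an edge has treewidth ≥ 1, and G has the edge 5–2. Hence tw(G) = 1 exactly.

Treewidth 1.
One such decomposition:
Bags: B1 = {2, 5}  B2 = {0, 5}  B3 = {1, 5}  B4 = {3, 5}  B5 = {4, 5}
Tree: B1–B2, B2–B3, B3–B4, B1–B5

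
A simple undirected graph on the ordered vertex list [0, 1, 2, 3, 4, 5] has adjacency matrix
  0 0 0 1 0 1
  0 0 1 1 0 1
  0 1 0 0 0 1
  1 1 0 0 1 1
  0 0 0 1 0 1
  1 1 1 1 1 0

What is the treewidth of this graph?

2

A width-2 tree decomposition is:
Bags: B1 = {1, 3, 5}  B2 = {3, 4, 5}  B3 = {0, 3, 5}  B4 = {1, 2, 5}
Tree: B1–B2, B2–B3, B1–B4
Every bag has size at most 3, so the width is 3 − 1 = 2 and tw(G) ≤ 2. For the lower bound, the 3 vertices {1, 2, 5} are pairwise adjacent, and any tree decomposition puts a clique entirely inside one bag — forcing width ≥ 2. Hence tw(G) = 2 exactly.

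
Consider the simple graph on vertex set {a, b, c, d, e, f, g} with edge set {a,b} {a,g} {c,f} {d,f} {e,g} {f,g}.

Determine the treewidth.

1

A width-1 tree decomposition is:
Bags: B1 = {a, g}  B2 = {f, g}  B3 = {a, b}  B4 = {e, g}  B5 = {c, f}  B6 = {d, f}
Tree: B1–B2, B1–B3, B2–B4, B2–B5, B2–B6
The largest bag has 2 vertices, giving width 1; this decomposition certifies tw(G) ≤ 1. Since G has at least one edge (e.g. g–a), it is not an edgeless graph, so tw(G) ≥ 1. Therefore the treewidth is 1.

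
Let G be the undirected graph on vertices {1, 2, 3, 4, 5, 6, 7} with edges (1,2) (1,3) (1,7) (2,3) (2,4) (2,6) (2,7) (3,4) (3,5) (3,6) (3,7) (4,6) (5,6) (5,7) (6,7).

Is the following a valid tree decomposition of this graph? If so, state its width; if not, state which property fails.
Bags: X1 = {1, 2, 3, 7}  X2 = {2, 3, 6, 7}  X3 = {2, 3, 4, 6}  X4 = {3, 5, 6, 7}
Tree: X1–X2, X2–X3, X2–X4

Yes; width 3.

Every vertex of G appears in some bag (union = {1, 2, 3, 4, 5, 6, 7}); every edge is covered by a bag; and for each vertex v the set of bags containing v is connected in the bag tree. The decomposition is therefore valid. The largest bag has 4 vertices, so the width is 3.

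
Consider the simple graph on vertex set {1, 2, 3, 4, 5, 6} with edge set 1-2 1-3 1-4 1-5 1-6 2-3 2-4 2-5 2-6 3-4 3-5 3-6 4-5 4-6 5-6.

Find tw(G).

5

A width-5 tree decomposition is:
Bags: B1 = {1, 2, 3, 4, 5, 6}
Tree: (single bag)
A single bag containing all 6 vertices is trivially a valid decomposition of width 5. Conversely, {1, 2, 3, 4, 5, 6} is a clique of size 6, and the vertices of any clique must share a bag in every tree decomposition; so some bag has ≥ 6 vertices and tw(G) ≥ 5. Hence tw(G) = 5 exactly.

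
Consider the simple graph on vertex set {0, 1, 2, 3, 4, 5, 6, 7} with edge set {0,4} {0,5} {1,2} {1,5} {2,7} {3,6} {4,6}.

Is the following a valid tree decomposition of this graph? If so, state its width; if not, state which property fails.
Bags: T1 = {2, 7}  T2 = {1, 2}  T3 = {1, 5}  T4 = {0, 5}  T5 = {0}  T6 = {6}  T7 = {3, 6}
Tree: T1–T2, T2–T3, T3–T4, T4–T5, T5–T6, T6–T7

A tree decomposition must satisfy three properties: every vertex lies in some bag; for every edge, both endpoints lie together in some bag; and for every vertex, the bags containing it form a connected subtree. Here vertex 4 appears in no bag, so the decomposition is invalid.

No — vertex 4 appears in no bag.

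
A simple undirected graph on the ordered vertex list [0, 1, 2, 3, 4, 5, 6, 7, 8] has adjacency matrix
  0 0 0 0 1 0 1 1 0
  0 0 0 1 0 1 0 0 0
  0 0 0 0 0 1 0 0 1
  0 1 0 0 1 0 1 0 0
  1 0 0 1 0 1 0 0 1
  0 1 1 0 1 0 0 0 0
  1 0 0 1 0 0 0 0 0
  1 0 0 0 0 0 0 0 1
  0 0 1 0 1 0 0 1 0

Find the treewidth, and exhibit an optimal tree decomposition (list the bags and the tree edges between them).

Treewidth 3.
One optimal decomposition is:
Bags: B1 = {1, 2, 3, 5}  B2 = {2, 3, 4, 5}  B3 = {2, 3, 4, 8}  B4 = {3, 4, 6, 8}  B5 = {0, 4, 6, 8}  B6 = {0, 6, 7, 8}
Tree: B1–B2, B2–B3, B3–B4, B4–B5, B5–B6

Each bag holds 4 vertices, so the decomposition has width 3, which upper-bounds the treewidth. For the lower bound: the 4 vertex sets {1,2,5}, {3}, {4}, {0,6,7,8} are disjoint, each induces a connected subgraph, and every pair is joined by at least one edge of G. Contracting each set to a single vertex therefore yields K_{4} as a minor, and since treewidth is minor-monotone, tw(G) ≥ tw(K_{4}) = 3. Combining the bounds, tw(G) = 3.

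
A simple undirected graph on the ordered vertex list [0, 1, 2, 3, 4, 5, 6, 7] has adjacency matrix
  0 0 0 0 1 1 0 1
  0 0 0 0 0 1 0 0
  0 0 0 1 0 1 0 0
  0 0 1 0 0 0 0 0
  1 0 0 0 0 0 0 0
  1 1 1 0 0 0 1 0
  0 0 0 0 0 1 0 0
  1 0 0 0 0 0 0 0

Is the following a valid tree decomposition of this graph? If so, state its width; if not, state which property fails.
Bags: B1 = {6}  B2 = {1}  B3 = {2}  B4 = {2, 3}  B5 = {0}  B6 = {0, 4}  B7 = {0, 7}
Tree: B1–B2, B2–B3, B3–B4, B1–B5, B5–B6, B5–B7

No — vertex 5 appears in no bag.

A tree decomposition must satisfy three properties: every vertex lies in some bag; for every edge, both endpoints lie together in some bag; and for every vertex, the bags containing it form a connected subtree. Here vertex 5 appears in no bag, so the decomposition is invalid.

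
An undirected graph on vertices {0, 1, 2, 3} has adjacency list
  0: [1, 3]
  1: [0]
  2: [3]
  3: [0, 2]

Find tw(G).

A width-1 tree decomposition is:
Bags: B1 = {2, 3}  B2 = {0, 3}  B3 = {0, 1}
Tree: B1–B2, B2–B3
The largest bag has 2 vertices, giving width 1; this decomposition certifies tw(G) ≤ 1. Any graph with an edge has treewidth ≥ 1, and G has the edge 2–3. Therefore the treewidth is 1.

1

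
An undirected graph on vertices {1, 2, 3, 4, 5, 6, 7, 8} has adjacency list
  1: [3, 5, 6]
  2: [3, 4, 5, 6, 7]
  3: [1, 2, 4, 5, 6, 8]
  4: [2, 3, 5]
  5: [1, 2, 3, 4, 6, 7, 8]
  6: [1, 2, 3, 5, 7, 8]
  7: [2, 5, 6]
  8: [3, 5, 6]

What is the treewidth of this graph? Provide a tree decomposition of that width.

The largest bag has 4 vertices, giving width 3; this decomposition certifies tw(G) ≤ 3. On the other hand G contains the 4-clique {2, 3, 4, 5}. A clique must lie in a single bag of any decomposition, so no decomposition can have width below 3. Therefore the treewidth is 3.

Treewidth 3.
One optimal decomposition is:
Bags: B1 = {2, 3, 4, 5}  B2 = {2, 3, 5, 6}  B3 = {3, 5, 6, 8}  B4 = {1, 3, 5, 6}  B5 = {2, 5, 6, 7}
Tree: B1–B2, B2–B3, B2–B4, B2–B5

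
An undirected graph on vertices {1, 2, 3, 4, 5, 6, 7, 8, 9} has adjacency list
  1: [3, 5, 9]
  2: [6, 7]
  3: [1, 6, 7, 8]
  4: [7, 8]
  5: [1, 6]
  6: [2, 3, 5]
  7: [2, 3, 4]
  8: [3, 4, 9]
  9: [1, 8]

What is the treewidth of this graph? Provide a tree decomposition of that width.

Treewidth 3.
Bags: B1 = {1, 5, 6, 9}  B2 = {1, 3, 6, 9}  B3 = {3, 6, 8, 9}  B4 = {2, 3, 6, 8}  B5 = {2, 3, 7, 8}  B6 = {2, 4, 7, 8}
Tree: B1–B2, B2–B3, B3–B4, B4–B5, B5–B6

Every bag has size at most 4, so the width is 4 − 1 = 3 and tw(G) ≤ 3. For the lower bound: the 4 vertex sets {1,5,9}, {6}, {3}, {2,4,7,8} are disjoint, each induces a connected subgraph, and every pair is joined by at least one edge of G. Contracting each set to a single vertex therefore yields K_{4} as a minor, and since treewidth is minor-monotone, tw(G) ≥ tw(K_{4}) = 3. Hence tw(G) = 3 exactly.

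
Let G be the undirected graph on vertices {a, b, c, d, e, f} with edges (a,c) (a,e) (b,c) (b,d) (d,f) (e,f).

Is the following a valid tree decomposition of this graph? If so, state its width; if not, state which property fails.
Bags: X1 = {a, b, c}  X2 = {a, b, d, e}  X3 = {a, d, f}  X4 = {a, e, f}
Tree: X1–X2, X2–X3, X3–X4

No — bags containing vertex e are not connected in the tree.

A tree decomposition must satisfy three properties: every vertex lies in some bag; for every edge, both endpoints lie together in some bag; and for every vertex, the bags containing it form a connected subtree. Here bags containing vertex e are not connected in the tree, so the decomposition is invalid.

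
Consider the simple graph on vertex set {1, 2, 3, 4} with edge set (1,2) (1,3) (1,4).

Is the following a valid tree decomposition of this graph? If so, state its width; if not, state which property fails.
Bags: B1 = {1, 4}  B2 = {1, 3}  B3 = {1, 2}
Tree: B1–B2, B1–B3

Every vertex of G appears in some bag (union = {1, 2, 3, 4}); every edge is covered by a bag; and for each vertex v the set of bags containing v is connected in the bag tree. The decomposition is therefore valid. The largest bag has 2 vertices, so the width is 1.

Yes; width 1.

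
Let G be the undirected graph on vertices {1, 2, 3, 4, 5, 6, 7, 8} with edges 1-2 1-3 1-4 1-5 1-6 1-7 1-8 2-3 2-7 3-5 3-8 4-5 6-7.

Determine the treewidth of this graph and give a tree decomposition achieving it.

The largest bag has 3 vertices, giving width 2; this decomposition certifies tw(G) ≤ 2. On the other hand G contains the 3-clique {1, 3, 8}. A clique must lie in a single bag of any decomposition, so no decomposition can have width below 2. Hence tw(G) = 2 exactly.

Treewidth 2.
One such decomposition:
Bags: B1 = {1, 2, 3}  B2 = {1, 3, 5}  B3 = {1, 2, 7}  B4 = {1, 4, 5}  B5 = {1, 6, 7}  B6 = {1, 3, 8}
Tree: B1–B2, B1–B3, B2–B4, B3–B5, B1–B6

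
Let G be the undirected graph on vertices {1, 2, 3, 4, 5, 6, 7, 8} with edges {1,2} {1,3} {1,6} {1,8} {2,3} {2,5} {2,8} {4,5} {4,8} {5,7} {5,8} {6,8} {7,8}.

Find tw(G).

A width-2 tree decomposition is:
Bags: B1 = {1, 2, 8}  B2 = {2, 5, 8}  B3 = {5, 7, 8}  B4 = {1, 2, 3}  B5 = {4, 5, 8}  B6 = {1, 6, 8}
Tree: B1–B2, B2–B3, B1–B4, B3–B5, B1–B6
The largest bag has 3 vertices, giving width 2; this decomposition certifies tw(G) ≤ 2. On the other hand G contains the 3-clique {1, 2, 8}. A clique must lie in a single bag of any decomposition, so no decomposition can have width below 2. Combining the bounds, tw(G) = 2.

2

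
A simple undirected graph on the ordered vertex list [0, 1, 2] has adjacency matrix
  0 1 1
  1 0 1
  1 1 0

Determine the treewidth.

2

A width-2 tree decomposition is:
Bags: B1 = {0, 1, 2}
Tree: (single bag)
With just one bag of size 3, the width is 3 − 1 = 2, so tw(G) ≤ 2. For the lower bound, the 3 vertices {0, 1, 2} are pairwise adjacent, and any tree decomposition puts a clique entirely inside one bag — forcing width ≥ 2. Hence tw(G) = 2 exactly.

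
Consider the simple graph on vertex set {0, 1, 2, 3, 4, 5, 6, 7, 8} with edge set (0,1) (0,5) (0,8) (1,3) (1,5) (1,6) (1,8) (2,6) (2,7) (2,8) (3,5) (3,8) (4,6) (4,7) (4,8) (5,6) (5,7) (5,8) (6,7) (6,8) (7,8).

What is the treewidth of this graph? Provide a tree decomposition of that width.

The largest bag has 4 vertices, giving width 3; this decomposition certifies tw(G) ≤ 3. Conversely, {2, 6, 7, 8} is a clique of size 4, and the vertices of any clique must share a bag in every tree decomposition; so some bag has ≥ 4 vertices and tw(G) ≥ 3. The upper and lower bounds meet at 3, so that is the treewidth.

Treewidth 3.
One such decomposition:
Bags: B1 = {1, 5, 6, 8}  B2 = {5, 6, 7, 8}  B3 = {0, 1, 5, 8}  B4 = {2, 6, 7, 8}  B5 = {1, 3, 5, 8}  B6 = {4, 6, 7, 8}
Tree: B1–B2, B1–B3, B2–B4, B1–B5, B4–B6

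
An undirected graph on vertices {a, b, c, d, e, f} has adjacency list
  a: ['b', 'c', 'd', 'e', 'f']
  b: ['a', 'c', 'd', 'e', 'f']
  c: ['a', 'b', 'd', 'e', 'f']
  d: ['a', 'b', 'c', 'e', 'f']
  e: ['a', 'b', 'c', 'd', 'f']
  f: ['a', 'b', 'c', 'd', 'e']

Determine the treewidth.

A width-5 tree decomposition is:
Bags: B1 = {a, b, c, d, e, f}
Tree: (single bag)
A single bag containing all 6 vertices is trivially a valid decomposition of width 5. For the lower bound, the 6 vertices {a, b, c, d, e, f} are pairwise adjacent, and any tree decomposition puts a clique entirely inside one bag — forcing width ≥ 5. Combining the bounds, tw(G) = 5.

5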